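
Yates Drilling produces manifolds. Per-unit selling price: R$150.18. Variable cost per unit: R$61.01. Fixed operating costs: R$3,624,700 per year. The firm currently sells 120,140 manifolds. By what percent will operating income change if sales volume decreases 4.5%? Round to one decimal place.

At 120,140 units, contribution = 120,140 × R$89.17 = R$10,712,883.80.
EBIT = R$10,712,883.80 − R$3,624,700 = R$7,088,183.80.
DOL = contribution ÷ EBIT = R$10,712,883.80 ÷ R$7,088,183.80 = 1.5114.
Operating income changes by 1.5114 × -4.5% = -6.8%.

-6.8%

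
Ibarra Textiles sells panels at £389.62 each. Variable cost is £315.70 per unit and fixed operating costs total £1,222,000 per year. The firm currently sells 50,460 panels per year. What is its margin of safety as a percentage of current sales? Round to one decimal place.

Contribution margin per unit = £389.62 − £315.70 = £73.92. Break-even units = £1,222,000 ÷ £73.92 = 16,531.39; break-even revenue = 16,531.39 × £389.62 = £6,440,958.33.
Actual sales revenue = 50,460 × £389.62 = £19,660,225.20.
Margin of safety = (£19,660,225.20 − £6,440,958.33) ÷ £19,660,225.20 = 67.2%.

67.2%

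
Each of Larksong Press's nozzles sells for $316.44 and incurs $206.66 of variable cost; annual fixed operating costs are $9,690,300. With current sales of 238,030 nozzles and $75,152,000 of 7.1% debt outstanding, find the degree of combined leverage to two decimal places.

2.35

Contribution at this volume is 238,030 × $109.78 = $26,130,933.40.
EBIT = $26,130,933.40 − $9,690,300 = $16,440,633.40. Interest = $5,335,792.00, so EBIT − I = $11,104,841.40.
DCL = contribution ÷ (EBIT − I) = $26,130,933.40 ÷ $11,104,841.40 = 2.3531.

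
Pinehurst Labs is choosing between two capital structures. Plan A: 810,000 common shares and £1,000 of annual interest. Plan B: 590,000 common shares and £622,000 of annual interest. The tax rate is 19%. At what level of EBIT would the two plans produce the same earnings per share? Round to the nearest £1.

Set EPS_A = EPS_B: (EBIT − £1,000)(1 − 0.19) ÷ 810,000 = (EBIT − £622,000)(1 − 0.19) ÷ 590,000.
Cancelling (1 − t) and cross-multiplying: 590,000·(EBIT − 1,000) = 810,000·(EBIT − 622,000).
Solving, EBIT = (622,000·810,000 − 1,000·590,000) / (810,000 − 590,000) = 503,230,000,000 / 220,000 = 2,287,409.09.

£2,287,409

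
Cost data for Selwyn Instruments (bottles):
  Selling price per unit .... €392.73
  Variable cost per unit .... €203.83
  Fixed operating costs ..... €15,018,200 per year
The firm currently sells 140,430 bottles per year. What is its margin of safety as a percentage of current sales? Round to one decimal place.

43.4%

Contribution margin per unit = €392.73 − €203.83 = €188.90. Break-even units = €15,018,200 ÷ €188.90 = 79,503.44; break-even revenue = 79,503.44 × €392.73 = €31,223,386.37.
Actual sales revenue = 140,430 × €392.73 = €55,151,073.90.
Margin of safety = (€55,151,073.90 − €31,223,386.37) ÷ €55,151,073.90 = 43.4%.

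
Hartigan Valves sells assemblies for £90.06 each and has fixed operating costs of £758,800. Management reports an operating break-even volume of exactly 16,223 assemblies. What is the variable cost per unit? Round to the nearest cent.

At break-even, FC = Q × (P − VC), so P − VC = £758,800 ÷ 16,223 = £46.7731.
Hence VC = price − CM = £90.06 − £46.7731 = £43.29.

£43.29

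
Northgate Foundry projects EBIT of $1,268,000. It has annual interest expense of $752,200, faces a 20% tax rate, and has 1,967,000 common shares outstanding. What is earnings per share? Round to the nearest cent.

$0.21

Interest = $752,200.00, so EBT = $1,268,000 − $752,200.00 = $515,800.00.
Net income = $515,800.00 × (1 − 0.20) = $412,640.00.
EPS = $412,640.00 ÷ 1,967,000 = $0.21.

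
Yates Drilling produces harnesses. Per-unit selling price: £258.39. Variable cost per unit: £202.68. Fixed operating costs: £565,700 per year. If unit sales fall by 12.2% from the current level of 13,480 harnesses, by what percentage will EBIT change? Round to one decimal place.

Contribution at this volume is 13,480 × £55.71 = £750,970.80.
Subtracting fixed costs: EBIT = £750,970.80 − £565,700 = £185,270.80.
DOL = contribution ÷ EBIT = £750,970.80 ÷ £185,270.80 = 4.0534.
Operating income changes by 4.0534 × -12.2% = -49.5%.

-49.5%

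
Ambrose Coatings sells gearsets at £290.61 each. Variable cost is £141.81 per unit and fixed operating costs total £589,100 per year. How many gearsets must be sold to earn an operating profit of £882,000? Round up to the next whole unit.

9,887 gearsets

Contribution margin per unit = £290.61 − £141.81 = £148.80.
Need Q such that Q × £148.80 − £589,100 = £882,000, i.e. Q = £1,471,100 / £148.80 = 9,886.42 → 9,887.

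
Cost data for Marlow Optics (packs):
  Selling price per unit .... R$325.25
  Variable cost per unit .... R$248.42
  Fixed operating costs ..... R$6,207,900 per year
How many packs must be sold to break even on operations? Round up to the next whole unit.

80,801 packs

Unit CM = price − variable cost = R$325.25 − R$248.42 = R$76.83.
Break-even Q = R$6,207,900 / R$76.83 = 80,800.47 → 80,801 packs.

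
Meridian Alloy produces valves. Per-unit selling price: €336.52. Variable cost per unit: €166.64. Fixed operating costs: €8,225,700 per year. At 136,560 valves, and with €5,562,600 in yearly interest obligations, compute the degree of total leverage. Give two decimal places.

2.47

Total contribution margin = 136,560 × €169.88 = €23,198,812.80.
EBIT = €23,198,812.80 − €8,225,700 = €14,973,112.80. Interest = €5,562,600.00, so EBIT − I = €9,410,512.80.
Degree of total leverage = total CM / (EBIT − interest) = €23,198,812.80 / €9,410,512.80 = 2.4652.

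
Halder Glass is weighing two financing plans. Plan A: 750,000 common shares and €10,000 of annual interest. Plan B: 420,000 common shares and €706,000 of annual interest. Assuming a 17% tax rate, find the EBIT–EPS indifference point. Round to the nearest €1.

Set EPS_A = EPS_B: (EBIT − €10,000)(1 − 0.17) ÷ 750,000 = (EBIT − €706,000)(1 − 0.17) ÷ 420,000.
The (1 − t) factor cancels: (EBIT − 10,000) × 420,000 = (EBIT − 706,000) × 750,000.
EBIT × (750,000 − 420,000) = 706,000 × 750,000 − 10,000 × 420,000 = 525,300,000,000, so EBIT = 525,300,000,000 ÷ 330,000 = 1,591,818.18.

€1,591,818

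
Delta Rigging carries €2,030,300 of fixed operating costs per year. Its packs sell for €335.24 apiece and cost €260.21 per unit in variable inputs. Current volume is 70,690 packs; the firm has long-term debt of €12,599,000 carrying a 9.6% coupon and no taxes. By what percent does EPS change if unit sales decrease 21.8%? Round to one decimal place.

-56.0%

At 70,690 units, contribution = 70,690 × €75.03 = €5,303,870.70.
EBIT = €5,303,870.70 − €2,030,300 = €3,273,570.70.
After interest of €1,209,504.00, pre-tax earnings = €2,064,066.70.
Degree of combined leverage = contribution ÷ (EBIT − I) = €5,303,870.70 ÷ €2,064,066.70 = 2.5696.
EPS therefore changes by 2.5696 × (-21.8%) = -56.0%.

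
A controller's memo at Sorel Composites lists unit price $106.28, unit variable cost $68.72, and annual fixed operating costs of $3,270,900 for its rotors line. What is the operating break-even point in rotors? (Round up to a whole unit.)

87,085 rotors

Each unit contributes $106.28 − $68.72 = $37.56.
Break-even Q = $3,270,900 / $37.56 = 87,084.66 → 87,085 rotors.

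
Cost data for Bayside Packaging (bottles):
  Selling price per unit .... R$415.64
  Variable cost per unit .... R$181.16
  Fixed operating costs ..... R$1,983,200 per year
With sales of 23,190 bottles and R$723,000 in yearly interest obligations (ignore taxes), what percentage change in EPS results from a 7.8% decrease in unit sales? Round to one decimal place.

Total contribution margin = 23,190 × R$234.48 = R$5,437,591.20.
EBIT = R$5,437,591.20 − R$1,983,200 = R$3,454,391.20.
Interest = R$723,000.00, so EBIT − I = R$2,731,391.20.
DCL = total CM / (EBIT − I) = R$5,437,591.20 / R$2,731,391.20 = 1.9908.
EPS therefore changes by 1.9908 × (-7.8%) = -15.5%.

-15.5%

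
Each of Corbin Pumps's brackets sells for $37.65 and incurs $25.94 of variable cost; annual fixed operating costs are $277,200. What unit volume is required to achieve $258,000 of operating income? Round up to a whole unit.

Contribution margin per unit = $37.65 − $25.94 = $11.71.
Need Q such that Q × $11.71 − $277,200 = $258,000, i.e. Q = $535,200 / $11.71 = 45,704.53 → 45,705.

45,705 brackets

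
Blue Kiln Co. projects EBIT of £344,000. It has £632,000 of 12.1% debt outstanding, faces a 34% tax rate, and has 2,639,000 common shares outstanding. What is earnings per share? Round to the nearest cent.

Pre-tax income = £344,000 − £76,472.00 = £267,528.00.
After tax at 34%: net income = £267,528.00 × 0.66 = £176,568.48.
Per share: £176,568.48 / 2,639,000 shares = £0.07.

£0.07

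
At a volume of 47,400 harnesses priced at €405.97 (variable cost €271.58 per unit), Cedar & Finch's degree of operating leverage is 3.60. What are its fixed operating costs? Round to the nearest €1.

Total contribution margin = 47,400 × €134.39 = €6,370,086.00.
DOL = contribution / EBIT, so EBIT = €6,370,086.00 / 3.60 = €1,769,468.33.
Fixed costs = CM − EBIT = €6,370,086.00 − €1,769,468.33 = €4,600,618.

€4,600,618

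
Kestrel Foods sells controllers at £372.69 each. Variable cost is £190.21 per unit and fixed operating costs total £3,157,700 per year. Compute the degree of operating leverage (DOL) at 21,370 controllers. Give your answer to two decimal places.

5.26

Total contribution margin = 21,370 × £182.48 = £3,899,597.60.
Subtracting fixed costs: EBIT = £3,899,597.60 − £3,157,700 = £741,897.60.
DOL = contribution ÷ EBIT = £3,899,597.60 ÷ £741,897.60 = 5.2562.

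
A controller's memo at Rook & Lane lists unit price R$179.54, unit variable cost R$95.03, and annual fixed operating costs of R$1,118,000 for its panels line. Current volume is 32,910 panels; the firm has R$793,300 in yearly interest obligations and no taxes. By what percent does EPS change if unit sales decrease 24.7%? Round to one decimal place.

Contribution at this volume is 32,910 × R$84.51 = R$2,781,224.10.
EBIT = R$2,781,224.10 − R$1,118,000 = R$1,663,224.10.
Interest = R$793,300.00, so EBIT − I = R$869,924.10.
Degree of combined leverage = contribution ÷ (EBIT − I) = R$2,781,224.10 ÷ R$869,924.10 = 3.1971.
EPS therefore changes by 3.1971 × (-24.7%) = -79.0%.

-79.0%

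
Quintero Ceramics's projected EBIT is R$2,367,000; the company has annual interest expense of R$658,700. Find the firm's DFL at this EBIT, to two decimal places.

Interest = R$658,700.00.
Degree of financial leverage = EBIT / (EBIT − interest) = R$2,367,000 / R$1,708,300.00 = 1.3856.

1.39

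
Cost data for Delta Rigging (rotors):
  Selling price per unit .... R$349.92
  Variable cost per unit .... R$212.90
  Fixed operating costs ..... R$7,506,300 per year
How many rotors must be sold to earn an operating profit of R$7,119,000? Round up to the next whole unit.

Unit CM = price − variable cost = R$349.92 − R$212.90 = R$137.02.
Units = (FC + target) / CM = (R$7,506,300 + R$7,119,000) / R$137.02 = 106,738.43, so 106,739 rotors.

106,739 rotors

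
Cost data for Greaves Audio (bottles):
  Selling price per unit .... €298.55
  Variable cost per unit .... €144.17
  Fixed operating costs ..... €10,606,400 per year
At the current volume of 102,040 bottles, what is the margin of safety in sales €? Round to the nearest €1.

Each unit contributes €298.55 − €144.17 = €154.38. Break-even units = €10,606,400 ÷ €154.38 = 68,703.20; break-even revenue = 68,703.20 × €298.55 = €20,511,340.33.
Actual sales revenue = 102,040 × €298.55 = €30,464,042.00.
Margin of safety = €30,464,042.00 − €20,511,340.33 = €9,952,702.

€9,952,702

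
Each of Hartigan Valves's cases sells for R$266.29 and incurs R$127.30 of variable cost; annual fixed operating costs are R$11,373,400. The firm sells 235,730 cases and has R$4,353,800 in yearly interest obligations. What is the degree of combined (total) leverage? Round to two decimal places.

1.92

At 235,730 units, contribution = 235,730 × R$138.99 = R$32,764,112.70.
Operating income = contribution − fixed costs = R$32,764,112.70 − R$11,373,400 = R$21,390,712.70. Interest = R$4,353,800.00, so EBIT − I = R$17,036,912.70.
DCL = contribution ÷ (EBIT − I) = R$32,764,112.70 ÷ R$17,036,912.70 = 1.9231.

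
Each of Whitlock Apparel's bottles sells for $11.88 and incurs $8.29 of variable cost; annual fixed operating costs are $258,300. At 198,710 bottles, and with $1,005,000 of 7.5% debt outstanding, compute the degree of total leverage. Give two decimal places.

1.88

At 198,710 units, contribution = 198,710 × $3.59 = $713,368.90.
EBIT = $713,368.90 − $258,300 = $455,068.90. Interest = $75,375.00, so EBIT − I = $379,693.90.
DCL = contribution ÷ (EBIT − I) = $713,368.90 ÷ $379,693.90 = 1.8788.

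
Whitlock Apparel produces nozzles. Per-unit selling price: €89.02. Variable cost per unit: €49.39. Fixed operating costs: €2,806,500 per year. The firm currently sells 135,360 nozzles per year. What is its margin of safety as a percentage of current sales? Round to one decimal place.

Unit CM = price − variable cost = €89.02 − €49.39 = €39.63. Break-even units = €2,806,500 ÷ €39.63 = 70,817.56; break-even revenue = 70,817.56 × €89.02 = €6,304,179.41.
Actual sales revenue = 135,360 × €89.02 = €12,049,747.20.
Margin of safety = (€12,049,747.20 − €6,304,179.41) ÷ €12,049,747.20 = 47.7%.

47.7%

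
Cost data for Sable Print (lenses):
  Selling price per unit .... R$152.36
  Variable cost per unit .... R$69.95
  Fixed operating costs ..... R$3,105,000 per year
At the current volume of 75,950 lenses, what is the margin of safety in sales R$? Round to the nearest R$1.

Contribution margin per unit = R$152.36 − R$69.95 = R$82.41. Break-even units = R$3,105,000 ÷ R$82.41 = 37,677.47; break-even revenue = 37,677.47 × R$152.36 = R$5,740,538.77.
Current sales = 75,950 × R$152.36 = R$11,571,742.00.
Margin of safety = R$11,571,742.00 − R$5,740,538.77 = R$5,831,203.

R$5,831,203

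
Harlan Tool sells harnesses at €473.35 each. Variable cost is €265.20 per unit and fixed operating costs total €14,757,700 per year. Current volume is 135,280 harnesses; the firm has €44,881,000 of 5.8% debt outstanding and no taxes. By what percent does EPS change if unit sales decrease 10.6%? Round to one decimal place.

-27.6%

At 135,280 units, contribution = 135,280 × €208.15 = €28,158,532.00.
Subtracting fixed costs: EBIT = €28,158,532.00 − €14,757,700 = €13,400,832.00.
Interest = €2,603,098.00, so EBIT − I = €10,797,734.00.
Degree of combined leverage = contribution ÷ (EBIT − I) = €28,158,532.00 ÷ €10,797,734.00 = 2.6078.
%ΔEPS = DCL × %ΔSales = 2.6078 × -10.6% = -27.6%.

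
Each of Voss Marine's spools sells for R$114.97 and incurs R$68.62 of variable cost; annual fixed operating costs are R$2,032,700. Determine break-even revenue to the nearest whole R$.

CM per unit = R$114.97 − R$68.62 = R$46.35; CM ratio = R$46.35 / R$114.97 = 0.4031.
Break-even sales = FC ÷ CM ratio = R$2,032,700 × R$114.97 / R$46.35 = R$5,042,061.

R$5,042,061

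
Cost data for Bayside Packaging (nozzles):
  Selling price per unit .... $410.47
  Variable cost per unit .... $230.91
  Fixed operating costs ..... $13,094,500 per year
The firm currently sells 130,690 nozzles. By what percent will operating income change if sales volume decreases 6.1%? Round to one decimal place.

-13.8%

At 130,690 units, contribution = 130,690 × $179.56 = $23,466,696.40.
EBIT = $23,466,696.40 − $13,094,500 = $10,372,196.40.
Degree of operating leverage = $23,466,696.40 / $10,372,196.40 = 2.2625.
%ΔEBIT = DOL × %ΔSales = 2.2625 × -6.1% = -13.8%.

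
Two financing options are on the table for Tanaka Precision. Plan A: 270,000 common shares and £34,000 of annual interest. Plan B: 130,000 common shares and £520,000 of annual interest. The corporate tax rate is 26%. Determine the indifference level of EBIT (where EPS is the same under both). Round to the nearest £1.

£971,286

Set EPS_A = EPS_B: (EBIT − £34,000)(1 − 0.26) ÷ 270,000 = (EBIT − £520,000)(1 − 0.26) ÷ 130,000.
The (1 − t) factor cancels: (EBIT − 34,000) × 130,000 = (EBIT − 520,000) × 270,000.
EBIT × (270,000 − 130,000) = 520,000 × 270,000 − 34,000 × 130,000 = 135,980,000,000, so EBIT = 135,980,000,000 ÷ 140,000 = 971,285.71.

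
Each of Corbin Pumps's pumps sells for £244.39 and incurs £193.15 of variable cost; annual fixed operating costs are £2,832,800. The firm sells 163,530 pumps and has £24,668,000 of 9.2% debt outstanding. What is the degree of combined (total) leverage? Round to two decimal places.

Total contribution margin = 163,530 × £51.24 = £8,379,277.20.
EBIT = £8,379,277.20 − £2,832,800 = £5,546,477.20. Interest = £2,269,456.00, so EBIT − I = £3,277,021.20.
DCL = contribution ÷ (EBIT − I) = £8,379,277.20 ÷ £3,277,021.20 = 2.5570.

2.56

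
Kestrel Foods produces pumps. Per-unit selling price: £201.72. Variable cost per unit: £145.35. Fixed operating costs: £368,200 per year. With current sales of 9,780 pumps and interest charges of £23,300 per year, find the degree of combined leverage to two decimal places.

3.45

At 9,780 units, contribution = 9,780 × £56.37 = £551,298.60.
Subtracting fixed costs: EBIT = £551,298.60 − £368,200 = £183,098.60. Interest = £23,300.00.
DOL = £551,298.60 ÷ £183,098.60 = 3.0109; DFL = £183,098.60 ÷ £159,798.60 = 1.1458.
DCL = DOL × DFL = 3.0109 × 1.1458 = 3.4499.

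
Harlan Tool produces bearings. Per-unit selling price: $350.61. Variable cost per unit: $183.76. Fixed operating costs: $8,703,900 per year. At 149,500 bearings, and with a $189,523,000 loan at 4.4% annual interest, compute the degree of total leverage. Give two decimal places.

3.16

Contribution at this volume is 149,500 × $166.85 = $24,944,075.00.
EBIT = $24,944,075.00 − $8,703,900 = $16,240,175.00. Interest = $8,339,012.00, so EBIT − I = $7,901,163.00.
Degree of total leverage = total CM / (EBIT − interest) = $24,944,075.00 / $7,901,163.00 = 3.1570.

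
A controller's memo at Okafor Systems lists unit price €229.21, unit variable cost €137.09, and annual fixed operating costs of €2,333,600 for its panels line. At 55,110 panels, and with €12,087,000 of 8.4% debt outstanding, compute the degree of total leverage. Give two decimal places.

Total contribution margin = 55,110 × €92.12 = €5,076,733.20.
Operating income = contribution − fixed costs = €5,076,733.20 − €2,333,600 = €2,743,133.20. Interest = €1,015,308.00, so EBIT − I = €1,727,825.20.
DCL = contribution ÷ (EBIT − I) = €5,076,733.20 ÷ €1,727,825.20 = 2.9382.

2.94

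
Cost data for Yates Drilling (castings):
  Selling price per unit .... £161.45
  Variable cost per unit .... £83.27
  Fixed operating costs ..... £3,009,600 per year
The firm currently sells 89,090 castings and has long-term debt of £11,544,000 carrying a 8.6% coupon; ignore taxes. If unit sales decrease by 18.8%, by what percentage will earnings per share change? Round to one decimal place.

At 89,090 units, contribution = 89,090 × £78.18 = £6,965,056.20.
EBIT = £6,965,056.20 − £3,009,600 = £3,955,456.20.
Interest = £992,784.00, so EBIT − I = £2,962,672.20.
DCL = total CM / (EBIT − I) = £6,965,056.20 / £2,962,672.20 = 2.3509.
%ΔEPS = DCL × %ΔSales = 2.3509 × -18.8% = -44.2%.

-44.2%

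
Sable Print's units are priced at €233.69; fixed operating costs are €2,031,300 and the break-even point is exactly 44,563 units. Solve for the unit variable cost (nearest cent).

€188.11

Contribution per unit must be FC / Q = €2,031,300 / 44,563 = €45.5827.
Variable cost per unit = €233.69 − €45.5827 = €188.11.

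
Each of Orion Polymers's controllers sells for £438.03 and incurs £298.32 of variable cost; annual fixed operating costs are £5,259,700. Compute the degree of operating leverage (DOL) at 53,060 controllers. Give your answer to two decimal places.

3.44

Total contribution margin = 53,060 × £139.71 = £7,413,012.60.
EBIT = £7,413,012.60 − £5,259,700 = £2,153,312.60.
So DOL = total CM / EBIT = £7,413,012.60 / £2,153,312.60 = 3.4426.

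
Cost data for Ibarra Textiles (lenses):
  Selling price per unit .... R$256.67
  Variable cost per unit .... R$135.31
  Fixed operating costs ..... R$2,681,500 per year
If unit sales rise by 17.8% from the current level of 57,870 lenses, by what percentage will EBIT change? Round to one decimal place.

+28.8%

Total contribution margin = 57,870 × R$121.36 = R$7,023,103.20.
EBIT = R$7,023,103.20 − R$2,681,500 = R$4,341,603.20.
So DOL = total CM / EBIT = R$7,023,103.20 / R$4,341,603.20 = 1.6176.
%ΔEBIT = DOL × %ΔSales = 1.6176 × +17.8% = +28.8%.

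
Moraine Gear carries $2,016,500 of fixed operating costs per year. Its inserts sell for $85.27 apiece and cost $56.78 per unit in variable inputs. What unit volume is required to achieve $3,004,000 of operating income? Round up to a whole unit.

176,220 inserts

Each unit contributes $85.27 − $56.78 = $28.49.
Units = (FC + target) / CM = ($2,016,500 + $3,004,000) / $28.49 = 176,219.73, so 176,220 inserts.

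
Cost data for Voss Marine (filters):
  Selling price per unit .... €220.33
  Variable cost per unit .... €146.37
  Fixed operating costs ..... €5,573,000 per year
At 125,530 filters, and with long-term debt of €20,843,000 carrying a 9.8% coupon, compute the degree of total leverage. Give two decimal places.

5.56

At 125,530 units, contribution = 125,530 × €73.96 = €9,284,198.80.
Operating income = contribution − fixed costs = €9,284,198.80 − €5,573,000 = €3,711,198.80. Interest = €2,042,614.00, so EBIT − I = €1,668,584.80.
DCL = contribution ÷ (EBIT − I) = €9,284,198.80 ÷ €1,668,584.80 = 5.5641.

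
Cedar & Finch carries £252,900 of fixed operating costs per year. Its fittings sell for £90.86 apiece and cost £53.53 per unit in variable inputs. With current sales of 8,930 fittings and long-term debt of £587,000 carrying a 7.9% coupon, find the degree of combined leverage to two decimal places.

Total contribution margin = 8,930 × £37.33 = £333,356.90.
Operating income = contribution − fixed costs = £333,356.90 − £252,900 = £80,456.90. Interest = £46,373.00.
DOL = £333,356.90 ÷ £80,456.90 = 4.1433; DFL = £80,456.90 ÷ £34,083.90 = 2.3606.
Combined leverage = 4.1433 × 2.3606 = 9.7807.

9.78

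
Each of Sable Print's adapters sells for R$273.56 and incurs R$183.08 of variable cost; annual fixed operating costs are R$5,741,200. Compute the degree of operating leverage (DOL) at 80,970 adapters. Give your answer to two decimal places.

4.62

Total contribution margin = 80,970 × R$90.48 = R$7,326,165.60.
Subtracting fixed costs: EBIT = R$7,326,165.60 − R$5,741,200 = R$1,584,965.60.
So DOL = total CM / EBIT = R$7,326,165.60 / R$1,584,965.60 = 4.6223.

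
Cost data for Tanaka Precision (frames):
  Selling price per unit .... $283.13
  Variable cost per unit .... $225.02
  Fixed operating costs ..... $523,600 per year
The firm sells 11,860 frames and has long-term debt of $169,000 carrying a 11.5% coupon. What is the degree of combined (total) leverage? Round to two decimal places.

4.72

Contribution at this volume is 11,860 × $58.11 = $689,184.60.
Subtracting fixed costs: EBIT = $689,184.60 − $523,600 = $165,584.60. Interest = $19,435.00.
DOL = $689,184.60 ÷ $165,584.60 = 4.1621; DFL = $165,584.60 ÷ $146,149.60 = 1.1330.
DCL = DOL × DFL = 4.1621 × 1.1330 = 4.7157.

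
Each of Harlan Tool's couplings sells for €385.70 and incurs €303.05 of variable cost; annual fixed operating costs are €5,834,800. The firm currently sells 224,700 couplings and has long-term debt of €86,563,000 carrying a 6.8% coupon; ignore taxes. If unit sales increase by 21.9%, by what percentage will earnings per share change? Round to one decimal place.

At 224,700 units, contribution = 224,700 × €82.65 = €18,571,455.00.
Subtracting fixed costs: EBIT = €18,571,455.00 − €5,834,800 = €12,736,655.00.
Interest = €5,886,284.00, so EBIT − I = €6,850,371.00.
DCL = total CM / (EBIT − I) = €18,571,455.00 / €6,850,371.00 = 2.7110.
%ΔEPS = DCL × %ΔSales = 2.7110 × +21.9% = +59.4%.

+59.4%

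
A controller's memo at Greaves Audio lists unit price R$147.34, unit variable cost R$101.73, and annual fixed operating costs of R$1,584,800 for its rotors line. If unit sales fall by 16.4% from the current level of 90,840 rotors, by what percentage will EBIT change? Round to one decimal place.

Total contribution margin = 90,840 × R$45.61 = R$4,143,212.40.
Operating income = contribution − fixed costs = R$4,143,212.40 − R$1,584,800 = R$2,558,412.40.
DOL = contribution ÷ EBIT = R$4,143,212.40 ÷ R$2,558,412.40 = 1.6194.
%ΔEBIT = DOL × %ΔSales = 1.6194 × -16.4% = -26.6%.

-26.6%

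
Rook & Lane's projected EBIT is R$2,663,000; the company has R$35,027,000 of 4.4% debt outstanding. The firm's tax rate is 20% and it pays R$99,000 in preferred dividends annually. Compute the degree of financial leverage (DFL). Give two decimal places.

Annual interest charges come to R$1,541,188.00.
Preferred dividends grossed up pre-tax: R$99,000 / (1 − 0.20) = R$123,750.00.
DFL = EBIT ÷ [EBIT − I − D_p/(1−t)] = R$2,663,000 ÷ [R$2,663,000 − R$1,541,188.00 − R$123,750.00] = R$2,663,000 ÷ R$998,062.00 = 2.6682.

2.67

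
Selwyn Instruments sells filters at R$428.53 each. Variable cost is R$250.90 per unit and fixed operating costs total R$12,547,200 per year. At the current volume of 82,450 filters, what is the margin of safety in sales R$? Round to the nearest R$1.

Each unit contributes R$428.53 − R$250.90 = R$177.63. Break-even units = R$12,547,200 ÷ R$177.63 = 70,636.72; break-even revenue = 70,636.72 × R$428.53 = R$30,269,952.24.
Current sales = 82,450 × R$428.53 = R$35,332,298.50.
Margin of safety = R$35,332,298.50 − R$30,269,952.24 = R$5,062,346.

R$5,062,346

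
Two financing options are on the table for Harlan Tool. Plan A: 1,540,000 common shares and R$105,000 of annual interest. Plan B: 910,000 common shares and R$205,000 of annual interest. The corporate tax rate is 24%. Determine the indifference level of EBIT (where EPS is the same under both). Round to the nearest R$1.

R$349,444

At indifference, (EBIT − 105,000)(1 − t)/1,540,000 = (EBIT − 205,000)(1 − t)/910,000.
Cancelling (1 − t) and cross-multiplying: 910,000·(EBIT − 105,000) = 1,540,000·(EBIT − 205,000).
Solving, EBIT = (205,000·1,540,000 − 105,000·910,000) / (1,540,000 − 910,000) = 220,150,000,000 / 630,000 = 349,444.44.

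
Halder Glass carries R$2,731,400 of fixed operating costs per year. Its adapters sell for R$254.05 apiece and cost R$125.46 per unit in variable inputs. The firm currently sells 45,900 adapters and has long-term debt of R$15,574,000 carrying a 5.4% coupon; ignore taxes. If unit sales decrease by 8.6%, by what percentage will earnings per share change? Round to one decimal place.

-21.8%

Total contribution margin = 45,900 × R$128.59 = R$5,902,281.00.
Subtracting fixed costs: EBIT = R$5,902,281.00 − R$2,731,400 = R$3,170,881.00.
Interest = R$840,996.00, so EBIT − I = R$2,329,885.00.
DCL = total CM / (EBIT − I) = R$5,902,281.00 / R$2,329,885.00 = 2.5333.
EPS therefore changes by 2.5333 × (-8.6%) = -21.8%.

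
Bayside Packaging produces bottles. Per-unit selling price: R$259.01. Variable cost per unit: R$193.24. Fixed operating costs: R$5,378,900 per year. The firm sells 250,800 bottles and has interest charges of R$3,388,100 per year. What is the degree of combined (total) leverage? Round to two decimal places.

2.13

At 250,800 units, contribution = 250,800 × R$65.77 = R$16,495,116.00.
Operating income = contribution − fixed costs = R$16,495,116.00 − R$5,378,900 = R$11,116,216.00. Interest = R$3,388,100.00, so EBIT − I = R$7,728,116.00.
Degree of total leverage = total CM / (EBIT − interest) = R$16,495,116.00 / R$7,728,116.00 = 2.1344.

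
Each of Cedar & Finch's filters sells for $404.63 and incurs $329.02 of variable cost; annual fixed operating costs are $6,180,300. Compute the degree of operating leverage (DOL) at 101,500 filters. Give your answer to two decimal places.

5.14

Total contribution margin = 101,500 × $75.61 = $7,674,415.00.
Operating income = contribution − fixed costs = $7,674,415.00 − $6,180,300 = $1,494,115.00.
So DOL = total CM / EBIT = $7,674,415.00 / $1,494,115.00 = 5.1364.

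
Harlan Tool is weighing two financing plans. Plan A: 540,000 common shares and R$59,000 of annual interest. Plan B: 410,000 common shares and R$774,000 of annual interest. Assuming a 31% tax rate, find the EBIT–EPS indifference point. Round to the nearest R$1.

R$3,029,000

Set EPS_A = EPS_B: (EBIT − R$59,000)(1 − 0.31) ÷ 540,000 = (EBIT − R$774,000)(1 − 0.31) ÷ 410,000.
The (1 − t) factor cancels: (EBIT − 59,000) × 410,000 = (EBIT − 774,000) × 540,000.
EBIT × (540,000 − 410,000) = 774,000 × 540,000 − 59,000 × 410,000 = 393,770,000,000, so EBIT = 393,770,000,000 ÷ 130,000 = 3,029,000.00.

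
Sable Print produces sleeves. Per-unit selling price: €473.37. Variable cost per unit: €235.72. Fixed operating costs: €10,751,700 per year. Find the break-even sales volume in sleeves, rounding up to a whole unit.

Each unit contributes €473.37 − €235.72 = €237.65.
Break-even Q = €10,751,700 / €237.65 = 45,241.74 → 45,242 sleeves.

45,242 sleeves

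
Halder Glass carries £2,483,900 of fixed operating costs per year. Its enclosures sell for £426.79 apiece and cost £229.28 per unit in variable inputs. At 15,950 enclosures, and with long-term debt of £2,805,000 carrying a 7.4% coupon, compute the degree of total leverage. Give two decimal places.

Contribution at this volume is 15,950 × £197.51 = £3,150,284.50.
Subtracting fixed costs: EBIT = £3,150,284.50 − £2,483,900 = £666,384.50. Interest = £207,570.00, so EBIT − I = £458,814.50.
DCL = contribution ÷ (EBIT − I) = £3,150,284.50 ÷ £458,814.50 = 6.8661.

6.87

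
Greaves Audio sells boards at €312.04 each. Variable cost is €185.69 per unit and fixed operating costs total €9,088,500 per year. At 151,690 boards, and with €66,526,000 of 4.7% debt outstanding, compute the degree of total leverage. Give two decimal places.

At 151,690 units, contribution = 151,690 × €126.35 = €19,166,031.50.
Subtracting fixed costs: EBIT = €19,166,031.50 − €9,088,500 = €10,077,531.50. Interest = €3,126,722.00, so EBIT − I = €6,950,809.50.
DCL = contribution ÷ (EBIT − I) = €19,166,031.50 ÷ €6,950,809.50 = 2.7574.

2.76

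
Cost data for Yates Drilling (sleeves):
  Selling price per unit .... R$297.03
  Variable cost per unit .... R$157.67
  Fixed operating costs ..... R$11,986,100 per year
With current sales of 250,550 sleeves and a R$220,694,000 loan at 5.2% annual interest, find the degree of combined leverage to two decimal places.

At 250,550 units, contribution = 250,550 × R$139.36 = R$34,916,648.00.
Operating income = contribution − fixed costs = R$34,916,648.00 − R$11,986,100 = R$22,930,548.00. Interest = R$11,476,088.00.
DOL = R$34,916,648.00 ÷ R$22,930,548.00 = 1.5227; DFL = R$22,930,548.00 ÷ R$11,454,460.00 = 2.0019.
Combined leverage = 1.5227 × 2.0019 = 3.0483.

3.05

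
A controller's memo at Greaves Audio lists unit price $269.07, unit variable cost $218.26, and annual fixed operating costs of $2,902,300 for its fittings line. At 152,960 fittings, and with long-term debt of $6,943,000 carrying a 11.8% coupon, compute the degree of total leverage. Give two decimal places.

1.92

At 152,960 units, contribution = 152,960 × $50.81 = $7,771,897.60.
Subtracting fixed costs: EBIT = $7,771,897.60 − $2,902,300 = $4,869,597.60. Interest = $819,274.00.
DOL = $7,771,897.60 ÷ $4,869,597.60 = 1.5960; DFL = $4,869,597.60 ÷ $4,050,323.60 = 1.2023.
Combined leverage = 1.5960 × 1.2023 = 1.9189.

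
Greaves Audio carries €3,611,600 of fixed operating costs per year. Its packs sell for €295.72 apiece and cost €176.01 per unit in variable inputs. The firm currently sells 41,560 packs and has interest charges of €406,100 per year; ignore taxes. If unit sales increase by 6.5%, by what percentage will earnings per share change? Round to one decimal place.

+33.8%

At 41,560 units, contribution = 41,560 × €119.71 = €4,975,147.60.
EBIT = €4,975,147.60 − €3,611,600 = €1,363,547.60.
After interest of €406,100.00, pre-tax earnings = €957,447.60.
DCL = total CM / (EBIT − I) = €4,975,147.60 / €957,447.60 = 5.1963.
%ΔEPS = DCL × %ΔSales = 5.1963 × +6.5% = +33.8%.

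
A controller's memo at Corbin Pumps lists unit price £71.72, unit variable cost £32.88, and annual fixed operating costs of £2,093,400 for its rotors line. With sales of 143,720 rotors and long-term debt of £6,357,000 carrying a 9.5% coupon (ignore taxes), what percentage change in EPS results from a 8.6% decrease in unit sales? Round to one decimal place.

-16.6%

Total contribution margin = 143,720 × £38.84 = £5,582,084.80.
Operating income = contribution − fixed costs = £5,582,084.80 − £2,093,400 = £3,488,684.80.
Interest = £603,915.00, so EBIT − I = £2,884,769.80.
Degree of combined leverage = contribution ÷ (EBIT − I) = £5,582,084.80 ÷ £2,884,769.80 = 1.9350.
EPS therefore changes by 1.9350 × (-8.6%) = -16.6%.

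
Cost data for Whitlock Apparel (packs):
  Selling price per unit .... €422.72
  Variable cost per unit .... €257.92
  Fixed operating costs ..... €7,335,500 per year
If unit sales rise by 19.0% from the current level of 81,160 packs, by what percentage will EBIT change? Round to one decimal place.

Total contribution margin = 81,160 × €164.80 = €13,375,168.00.
Subtracting fixed costs: EBIT = €13,375,168.00 − €7,335,500 = €6,039,668.00.
So DOL = total CM / EBIT = €13,375,168.00 / €6,039,668.00 = 2.2146.
Operating income changes by 2.2146 × +19.0% = +42.1%.

+42.1%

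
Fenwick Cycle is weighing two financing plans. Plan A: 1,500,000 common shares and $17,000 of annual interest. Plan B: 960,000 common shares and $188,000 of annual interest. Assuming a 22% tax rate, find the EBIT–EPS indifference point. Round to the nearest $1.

$492,000

At indifference, (EBIT − 17,000)(1 − t)/1,500,000 = (EBIT − 188,000)(1 − t)/960,000.
Cancelling (1 − t) and cross-multiplying: 960,000·(EBIT − 17,000) = 1,500,000·(EBIT − 188,000).
EBIT × (1,500,000 − 960,000) = 188,000 × 1,500,000 − 17,000 × 960,000 = 265,680,000,000, so EBIT = 265,680,000,000 ÷ 540,000 = 492,000.00.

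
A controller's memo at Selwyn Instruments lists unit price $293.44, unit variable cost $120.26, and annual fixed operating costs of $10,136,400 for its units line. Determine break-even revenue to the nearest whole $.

CM per unit = $293.44 − $120.26 = $173.18; CM ratio = $173.18 / $293.44 = 0.5902.
Break-even sales = FC ÷ CM ratio = $10,136,400 × $293.44 / $173.18 = $17,175,339.

$17,175,339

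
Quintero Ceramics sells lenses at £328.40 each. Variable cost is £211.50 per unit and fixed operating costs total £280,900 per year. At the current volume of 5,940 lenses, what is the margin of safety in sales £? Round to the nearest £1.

£1,161,581

Contribution margin per unit = £328.40 − £211.50 = £116.90. Break-even units = £280,900 ÷ £116.90 = 2,402.91; break-even revenue = 2,402.91 × £328.40 = £789,115.14.
Actual sales revenue = 5,940 × £328.40 = £1,950,696.00.
Margin of safety = £1,950,696.00 − £789,115.14 = £1,161,581.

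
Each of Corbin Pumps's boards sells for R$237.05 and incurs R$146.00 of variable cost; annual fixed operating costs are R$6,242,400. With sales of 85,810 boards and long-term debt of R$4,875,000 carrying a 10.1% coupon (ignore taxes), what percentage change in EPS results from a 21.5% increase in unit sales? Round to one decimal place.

+155.8%

Contribution at this volume is 85,810 × R$91.05 = R$7,813,000.50.
EBIT = R$7,813,000.50 − R$6,242,400 = R$1,570,600.50.
After interest of R$492,375.00, pre-tax earnings = R$1,078,225.50.
Degree of combined leverage = contribution ÷ (EBIT − I) = R$7,813,000.50 ÷ R$1,078,225.50 = 7.2462.
EPS therefore changes by 7.2462 × (+21.5%) = +155.8%.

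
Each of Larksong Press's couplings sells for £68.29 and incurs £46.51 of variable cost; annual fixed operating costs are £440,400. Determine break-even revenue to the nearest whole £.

£1,380,850

CM per unit = £68.29 − £46.51 = £21.78; CM ratio = £21.78 / £68.29 = 0.3189.
Break-even revenue = fixed costs × price ÷ CM = £440,400 × £68.29 ÷ £21.78 = £1,380,850.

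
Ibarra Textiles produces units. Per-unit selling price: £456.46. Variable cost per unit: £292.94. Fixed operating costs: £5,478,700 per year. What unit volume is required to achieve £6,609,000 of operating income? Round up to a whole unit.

73,922 units

Each unit contributes £456.46 − £292.94 = £163.52.
Units = (FC + target) / CM = (£5,478,700 + £6,609,000) / £163.52 = 73,921.84, so 73,922 units.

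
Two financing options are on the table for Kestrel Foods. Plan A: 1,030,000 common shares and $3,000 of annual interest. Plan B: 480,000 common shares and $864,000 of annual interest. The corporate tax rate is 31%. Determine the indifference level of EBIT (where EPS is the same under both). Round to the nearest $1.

Set EPS_A = EPS_B: (EBIT − $3,000)(1 − 0.31) ÷ 1,030,000 = (EBIT − $864,000)(1 − 0.31) ÷ 480,000.
The (1 − t) factor cancels: (EBIT − 3,000) × 480,000 = (EBIT − 864,000) × 1,030,000.
Solving, EBIT = (864,000·1,030,000 − 3,000·480,000) / (1,030,000 − 480,000) = 888,480,000,000 / 550,000 = 1,615,418.18.

$1,615,418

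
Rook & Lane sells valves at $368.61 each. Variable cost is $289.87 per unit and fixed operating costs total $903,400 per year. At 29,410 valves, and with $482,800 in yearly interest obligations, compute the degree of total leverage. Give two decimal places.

At 29,410 units, contribution = 29,410 × $78.74 = $2,315,743.40.
EBIT = $2,315,743.40 − $903,400 = $1,412,343.40. Interest = $482,800.00.
DOL = $2,315,743.40 ÷ $1,412,343.40 = 1.6396; DFL = $1,412,343.40 ÷ $929,543.40 = 1.5194.
DCL = DOL × DFL = 1.6396 × 1.5194 = 2.4912.

2.49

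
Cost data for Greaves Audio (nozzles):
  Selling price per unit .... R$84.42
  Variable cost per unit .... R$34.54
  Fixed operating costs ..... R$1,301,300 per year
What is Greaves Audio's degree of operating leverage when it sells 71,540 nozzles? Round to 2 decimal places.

Contribution at this volume is 71,540 × R$49.88 = R$3,568,415.20.
Operating income = contribution − fixed costs = R$3,568,415.20 − R$1,301,300 = R$2,267,115.20.
DOL = contribution ÷ EBIT = R$3,568,415.20 ÷ R$2,267,115.20 = 1.5740.

1.57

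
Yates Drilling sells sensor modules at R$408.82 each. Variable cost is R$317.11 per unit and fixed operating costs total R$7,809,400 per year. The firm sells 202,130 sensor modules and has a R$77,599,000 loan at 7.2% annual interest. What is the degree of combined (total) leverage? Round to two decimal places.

Contribution at this volume is 202,130 × R$91.71 = R$18,537,342.30.
Subtracting fixed costs: EBIT = R$18,537,342.30 − R$7,809,400 = R$10,727,942.30. Interest = R$5,587,128.00.
DOL = R$18,537,342.30 ÷ R$10,727,942.30 = 1.7279; DFL = R$10,727,942.30 ÷ R$5,140,814.30 = 2.0868.
Combined leverage = 1.7279 × 2.0868 = 3.6058.

3.61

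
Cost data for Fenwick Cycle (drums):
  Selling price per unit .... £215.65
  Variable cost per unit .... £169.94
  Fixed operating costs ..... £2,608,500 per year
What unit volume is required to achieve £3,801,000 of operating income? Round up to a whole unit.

140,221 drums

Contribution margin per unit = £215.65 − £169.94 = £45.71.
Need Q such that Q × £45.71 − £2,608,500 = £3,801,000, i.e. Q = £6,409,500 / £45.71 = 140,220.96 → 140,221.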